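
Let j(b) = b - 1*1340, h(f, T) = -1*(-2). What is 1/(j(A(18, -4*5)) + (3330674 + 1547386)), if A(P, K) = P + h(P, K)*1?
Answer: 1/4876740 ≈ 2.0505e-7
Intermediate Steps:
h(f, T) = 2
A(P, K) = 2 + P (A(P, K) = P + 2*1 = P + 2 = 2 + P)
j(b) = -1340 + b (j(b) = b - 1340 = -1340 + b)
1/(j(A(18, -4*5)) + (3330674 + 1547386)) = 1/((-1340 + (2 + 18)) + (3330674 + 1547386)) = 1/((-1340 + 20) + 4878060) = 1/(-1320 + 4878060) = 1/4876740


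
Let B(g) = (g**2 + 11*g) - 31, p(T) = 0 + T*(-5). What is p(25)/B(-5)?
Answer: 125/61 ≈ 2.0492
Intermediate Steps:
p(T) = -5*T (p(T) = 0 - 5*T = -5*T)
B(g) = -31 + g**2 + 11*g
p(25)/B(-5) = (-5*25)/(-31 + (-5)**2 + 11*(-5)) = -125/(-31 + 25 - 55) = -125/(-61) = -125*(-1/61) = 125/61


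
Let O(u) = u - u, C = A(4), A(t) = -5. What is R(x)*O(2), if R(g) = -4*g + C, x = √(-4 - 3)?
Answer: 0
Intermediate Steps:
C = -5
x = I*√7 (x = √(-7) = I*√7 ≈ 2.6458*I)
O(u) = 0
R(g) = -5 - 4*g (R(g) = -4*g - 5 = -5 - 4*g)
R(x)*O(2) = (-5 - 4*I*√7)*0 = 0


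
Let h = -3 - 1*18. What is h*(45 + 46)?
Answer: -1911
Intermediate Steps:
h = -21 (h = -3 - 18 = -21)
h*(45 + 46) = -21*(45 + 46) = -21*91 = -1911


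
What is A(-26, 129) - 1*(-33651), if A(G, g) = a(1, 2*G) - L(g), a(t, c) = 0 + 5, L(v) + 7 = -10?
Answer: 33673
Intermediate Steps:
L(v) = -17 (L(v) = -7 - 10 = -17)
a(t, c) = 5
A(G, g) = 22 (A(G, g) = 5 - 1*(-17) = 5 + 17 = 22)
A(-26, 129) - 1*(-33651) = 22 - 1*(-33651) = 22 + 33651 = 33673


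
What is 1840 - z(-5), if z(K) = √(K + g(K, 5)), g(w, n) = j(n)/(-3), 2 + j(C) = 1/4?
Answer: 1840 - I*√159/6 ≈ 1840.0 - 2.1016*I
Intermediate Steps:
j(C) = -7/4 (j(C) = -2 + 1/4 = -2 + ¼ = -7/4)
g(w, n) = 7/12 (g(w, n) = -7/4/(-3) = -7/4*(-⅓) = 7/12)
z(K) = √(7/12 + K) (z(K) = √(K + 7/12) = √(7/12 + K))
1840 - z(-5) = 1840 - √(21 + 36*(-5))/6 = 1840 - √(21 - 180)/6 = 1840 - √(-159)/6 = 1840 - I*√159/6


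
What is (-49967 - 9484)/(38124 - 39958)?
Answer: 8493/262 ≈ 32.416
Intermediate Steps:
(-49967 - 9484)/(38124 - 39958) = -59451/(-1834) = -59451*(-1/1834) = 8493/262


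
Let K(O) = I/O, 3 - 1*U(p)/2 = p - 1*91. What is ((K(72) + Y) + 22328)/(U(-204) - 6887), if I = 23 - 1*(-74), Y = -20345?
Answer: -142873/452952 ≈ -0.31543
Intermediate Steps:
U(p) = 188 - 2*p (U(p) = 6 - 2*(p - 1*91) = 6 - 2*(p - 91) = 6 - 2*(-91 + p) = 6 + (182 - 2*p) = 188 - 2*p)
I = 97 (I = 23 + 74 = 97)
K(O) = 97/O
((K(72) + Y) + 22328)/(U(-204) - 6887) = ((97/72 - 20345) + 22328)/((188 - 2*(-204)) - 6887) = ((97*(1/72) - 20345) + 22328)/((188 + 408) - 6887) = ((97/72 - 20345) + 22328)/(596 - 6887) = (-1464743/72 + 22328)/(-6291) = (142873/72)*(-1/6291) = -142873/452952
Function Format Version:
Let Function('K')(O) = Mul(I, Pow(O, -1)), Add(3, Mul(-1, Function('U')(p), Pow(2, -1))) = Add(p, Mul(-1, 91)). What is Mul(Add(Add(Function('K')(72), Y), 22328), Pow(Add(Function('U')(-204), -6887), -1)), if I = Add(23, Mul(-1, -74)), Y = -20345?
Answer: Rational(-142873, 452952) ≈ -0.31543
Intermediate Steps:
Function('U')(p) = Add(188, Mul(-2, p)) (Function('U')(p) = Add(6, Mul(-2, Add(p, Mul(-1, 91)))) = Add(6, Mul(-2, Add(p, -91))) = Add(6, Mul(-2, Add(-91, p))) = Add(6, Add(182, Mul(-2, p))) = Add(188, Mul(-2, p)))
I = 97 (I = Add(23, 74) = 97)
Function('K')(O) = Mul(97, Pow(O, -1))
Mul(Add(Add(Function('K')(72), Y), 22328), Pow(Add(Function('U')(-204), -6887), -1)) = Mul(Add(Add(Mul(97, Pow(72, -1)), -20345), 22328), Pow(Add(Add(188, Mul(-2, -204)), -6887), -1)) = Mul(Add(Add(Mul(97, Rational(1, 72)), -20345), 22328), Pow(Add(Add(188, 408), -6887), -1)) = Mul(Add(Add(Rational(97, 72), -20345), 22328), Pow(Add(596, -6887), -1)) = Mul(Add(Rational(-1464743, 72), 22328), Pow(-6291, -1)) = Mul(Rational(142873, 72), Rational(-1, 6291)) = Rational(-142873, 452952)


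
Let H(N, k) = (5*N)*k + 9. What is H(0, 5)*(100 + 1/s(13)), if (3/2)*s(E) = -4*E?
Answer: 93573/104 ≈ 899.74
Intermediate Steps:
H(N, k) = 9 + 5*N*k (H(N, k) = 5*N*k + 9 = 9 + 5*N*k)
s(E) = -8*E/3 (s(E) = 2*(-4*E)/3 = -8*E/3)
H(0, 5)*(100 + 1/s(13)) = (9 + 5*0*5)*(100 + 1/(-8/3*13)) = (9 + 0)*(100 + 1/(-104/3)) = 9*(100 - 3/104) = 9*(10397/104) = 93573/104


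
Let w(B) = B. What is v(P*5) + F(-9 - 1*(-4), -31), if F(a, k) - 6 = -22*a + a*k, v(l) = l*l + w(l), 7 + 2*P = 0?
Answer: 2239/4 ≈ 559.75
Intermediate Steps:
P = -7/2 (P = -7/2 + (1/2)*0 = -7/2 + 0 = -7/2 ≈ -3.5000)
v(l) = l + l**2 (v(l) = l*l + l = l**2 + l = l + l**2)
F(a, k) = 6 - 22*a + a*k (F(a, k) = 6 + (-22*a + a*k) = 6 - 22*a + a*k)
v(P*5) + F(-9 - 1*(-4), -31) = (-7/2*5)*(1 - 7/2*5) + (6 - 22*(-9 - 1*(-4)) + (-9 - 1*(-4))*(-31)) = -35*(1 - 35/2)/2 + (6 - 22*(-9 + 4) + (-9 + 4)*(-31)) = -35/2*(-33/2) + (6 - 22*(-5) - 5*(-31)) = 1155/4 + (6 + 110 + 155) = 1155/4 + 271 = 2239/4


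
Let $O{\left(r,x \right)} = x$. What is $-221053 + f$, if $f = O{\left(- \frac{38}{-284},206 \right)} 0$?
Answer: $-221053$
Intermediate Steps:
$f = 0$ ($f = 206 \cdot 0 = 0$)
$-221053 + f = -221053 + 0 = -221053$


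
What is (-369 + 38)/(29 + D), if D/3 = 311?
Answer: -331/962 ≈ -0.34407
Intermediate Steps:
D = 933 (D = 3*311 = 933)
(-369 + 38)/(29 + D) = (-369 + 38)/(29 + 933) = -331/962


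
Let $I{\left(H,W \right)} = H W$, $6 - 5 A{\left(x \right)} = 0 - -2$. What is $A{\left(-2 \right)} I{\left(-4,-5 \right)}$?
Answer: $16$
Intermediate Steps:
$A{\left(x \right)} = \frac{4}{5}$ ($A{\left(x \right)} = \frac{6}{5} - \frac{0 - -2}{5} = \frac{6}{5} - \frac{0 + 2}{5} = \frac{6}{5} - \frac{2}{5} = \frac{4}{5}$)
$A{\left(-2 \right)} I{\left(-4,-5 \right)} = \frac{4 \left(\left(-4\right) \left(-5\right)\right)}{5} = \frac{4}{5} \cdot 20 = 16$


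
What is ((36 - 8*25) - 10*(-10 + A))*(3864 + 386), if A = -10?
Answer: 153000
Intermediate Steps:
((36 - 8*25) - 10*(-10 + A))*(3864 + 386) = ((36 - 8*25) - 10*(-10 - 10))*(3864 + 386) = ((36 - 200) - 10*(-20))*4250 = (-164 + 200)*4250 = 36*4250 = 153000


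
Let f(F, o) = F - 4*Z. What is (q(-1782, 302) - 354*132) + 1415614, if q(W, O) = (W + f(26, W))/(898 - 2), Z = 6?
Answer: 306630019/224 ≈ 1.3689e+6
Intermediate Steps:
f(F, o) = -24 + F (f(F, o) = F - 4*6 = F - 24 = -24 + F)
q(W, O) = 1/448 + W/896 (q(W, O) = (W + (-24 + 26))/(898 - 2) = (W + 2)/896 = (2 + W)*(1/896) = 1/448 + W/896)
(q(-1782, 302) - 354*132) + 1415614 = ((1/448 + (1/896)*(-1782)) - 354*132) + 1415614 = ((1/448 - 891/448) - 46728) + 1415614 = (-445/224 - 46728) + 1415614 = -10467517/224 + 1415614 = 306630019/224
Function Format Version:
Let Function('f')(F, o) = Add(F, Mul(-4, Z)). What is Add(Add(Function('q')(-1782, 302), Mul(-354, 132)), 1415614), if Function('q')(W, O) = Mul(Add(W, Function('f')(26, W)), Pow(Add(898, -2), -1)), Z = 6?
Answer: Rational(306630019, 224) ≈ 1.3689e+6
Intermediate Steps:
Function('f')(F, o) = Add(-24, F) (Function('f')(F, o) = Add(F, Mul(-4, 6)) = Add(F, -24) = Add(-24, F))
Function('q')(W, O) = Add(Rational(1, 448), Mul(Rational(1, 896), W)) (Function('q')(W, O) = Mul(Add(W, Add(-24, 26)), Pow(Add(898, -2), -1)) = Mul(Add(W, 2), Pow(896, -1)) = Mul(Add(2, W), Rational(1, 896)) = Add(Rational(1, 448), Mul(Rational(1, 896), W)))
Add(Add(Function('q')(-1782, 302), Mul(-354, 132)), 1415614) = Add(Add(Add(Rational(1, 448), Mul(Rational(1, 896), -1782)), Mul(-354, 132)), 1415614) = Add(Add(Add(Rational(1, 448), Rational(-891, 448)), -46728), 1415614) = Add(Add(Rational(-445, 224), -46728), 1415614) = Add(Rational(-10467517, 224), 1415614) = Rational(306630019, 224)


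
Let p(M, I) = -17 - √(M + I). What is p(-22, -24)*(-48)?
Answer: 816 + 48*I*√46 ≈ 816.0 + 325.55*I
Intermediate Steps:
p(M, I) = -17 - √(I + M)
p(-22, -24)*(-48) = (-17 - √(-24 - 22))*(-48) = (-17 - √(-46))*(-48) = (-17 - I*√46)*(-48) = 816 + 48*I*√46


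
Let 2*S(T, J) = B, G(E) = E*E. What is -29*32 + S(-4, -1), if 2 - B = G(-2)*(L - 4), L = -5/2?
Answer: -914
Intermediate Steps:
G(E) = E²
L = -5/2 (L = -5*½ = -5/2 ≈ -2.5000)
B = 28 (B = 2 - (-2)²*(-5/2 - 4) = 2 - 4*(-13)/2 = 2 - 1*(-26) = 2 + 26 = 28)
S(T, J) = 14 (S(T, J) = (½)*28 = 14)
-29*32 + S(-4, -1) = -29*32 + 14 = -928 + 14 = -914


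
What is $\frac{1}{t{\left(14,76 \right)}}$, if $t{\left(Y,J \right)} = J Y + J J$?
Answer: $\frac{1}{6840} \approx 0.0001462$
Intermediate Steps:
$t{\left(Y,J \right)} = J^{2} + J Y$ ($t{\left(Y,J \right)} = J Y + J^{2} = J^{2} + J Y$)
$\frac{1}{t{\left(14,76 \right)}} = \frac{1}{76 \left(76 + 14\right)} = \frac{1}{76 \cdot 90} = \frac{1}{6840}$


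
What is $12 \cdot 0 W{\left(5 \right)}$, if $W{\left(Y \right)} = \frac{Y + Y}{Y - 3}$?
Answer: $0$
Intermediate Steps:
$W{\left(Y \right)} = \frac{2 Y}{-3 + Y}$
$12 \cdot 0 W{\left(5 \right)} = 12 \cdot 0 \cdot 2 \cdot 5 \frac{1}{-3 + 5} = 0 \cdot 2 \cdot 5 \cdot \frac{1}{2} = 0 \cdot 5 = 0$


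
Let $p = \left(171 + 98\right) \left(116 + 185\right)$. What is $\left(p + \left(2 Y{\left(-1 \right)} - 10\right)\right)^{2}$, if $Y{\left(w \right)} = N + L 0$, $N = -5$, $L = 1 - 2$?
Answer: $6552740601$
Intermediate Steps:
$L = -1$
$Y{\left(w \right)} = -5$ ($Y{\left(w \right)} = -5 - 0 = -5 + 0 = -5$)
$p = 80969$ ($p = 269 \cdot 301 = 80969$)
$\left(p + \left(2 Y{\left(-1 \right)} - 10\right)\right)^{2} = \left(80969 + \left(2 \left(-5\right) - 10\right)\right)^{2} = \left(80969 - 20\right)^{2} = 80949^{2} = 6552740601$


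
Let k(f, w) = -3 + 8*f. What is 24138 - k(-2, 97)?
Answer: 24157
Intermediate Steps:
24138 - k(-2, 97) = 24138 - (-3 + 8*(-2)) = 24138 - (-3 - 16) = 24138 - 1*(-19) = 24138 + 19 = 24157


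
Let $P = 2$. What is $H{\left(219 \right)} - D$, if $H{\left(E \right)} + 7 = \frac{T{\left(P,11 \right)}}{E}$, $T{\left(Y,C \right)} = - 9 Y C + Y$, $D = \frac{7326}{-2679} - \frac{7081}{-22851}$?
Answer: $- \frac{8148672092}{1489633839} \approx -5.4703$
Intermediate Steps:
$D = - \frac{49478809}{20405943}$ ($D = 7326 \left(- \frac{1}{2679}\right) - - \frac{7081}{22851} = - \frac{2442}{893} + \frac{7081}{22851} = - \frac{49478809}{20405943} \approx -2.4247$)
$T{\left(Y,C \right)} = Y - 9 C Y$ ($T{\left(Y,C \right)} = - 9 C Y + Y = Y - 9 C Y$)
$H{\left(E \right)} = -7 - \frac{196}{E}$ ($H{\left(E \right)} = -7 + \frac{2 \left(1 - 99\right)}{E} = -7 + \frac{2 \left(-98\right)}{E} = -7 - \frac{196}{E}$)
$H{\left(219 \right)} - D = \left(-7 - \frac{196}{219}\right) - - \frac{49478809}{20405943} = \left(-7 - \frac{196}{219}\right) + \frac{49478809}{20405943} = - \frac{1729}{219} + \frac{49478809}{20405943} = - \frac{8148672092}{1489633839}$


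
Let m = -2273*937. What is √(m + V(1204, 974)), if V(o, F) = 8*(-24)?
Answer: I*√2129993 ≈ 1459.4*I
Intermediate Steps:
V(o, F) = -192
m = -2129801
√(m + V(1204, 974)) = √(-2129801 - 192) = √(-2129993) = I*√2129993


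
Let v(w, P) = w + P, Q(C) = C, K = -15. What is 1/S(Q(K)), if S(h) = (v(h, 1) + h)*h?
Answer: 1/435 ≈ 0.0022989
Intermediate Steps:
v(w, P) = P + w
S(h) = h*(1 + 2*h) (S(h) = ((1 + h) + h)*h = (1 + 2*h)*h = h*(1 + 2*h))
1/S(Q(K)) = 1/(-15*(1 + 2*(-15))) = 1/(-15*(1 - 30)) = 1/(-15*(-29)) = 1/435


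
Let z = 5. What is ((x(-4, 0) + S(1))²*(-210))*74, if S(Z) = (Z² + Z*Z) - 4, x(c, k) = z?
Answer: -139860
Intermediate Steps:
x(c, k) = 5
S(Z) = -4 + 2*Z² (S(Z) = (Z² + Z²) - 4 = 2*Z² - 4 = -4 + 2*Z²)
((x(-4, 0) + S(1))²*(-210))*74 = ((5 + (-4 + 2*1²))²*(-210))*74 = ((5 + (-4 + 2*1))²*(-210))*74 = ((5 + (-4 + 2))²*(-210))*74 = ((5 - 2)²*(-210))*74 = (3²*(-210))*74 = (9*(-210))*74 = -1890*74 = -139860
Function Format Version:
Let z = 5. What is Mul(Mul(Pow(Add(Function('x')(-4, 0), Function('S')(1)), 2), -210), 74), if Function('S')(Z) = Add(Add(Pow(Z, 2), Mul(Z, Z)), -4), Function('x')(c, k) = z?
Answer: -139860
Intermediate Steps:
Function('x')(c, k) = 5
Function('S')(Z) = Add(-4, Mul(2, Pow(Z, 2))) (Function('S')(Z) = Add(Add(Pow(Z, 2), Pow(Z, 2)), -4) = Add(Mul(2, Pow(Z, 2)), -4) = Add(-4, Mul(2, Pow(Z, 2))))
Mul(Mul(Pow(Add(Function('x')(-4, 0), Function('S')(1)), 2), -210), 74) = Mul(Mul(Pow(Add(5, Add(-4, Mul(2, Pow(1, 2)))), 2), -210), 74) = Mul(Mul(Pow(Add(5, Add(-4, Mul(2, 1))), 2), -210), 74) = Mul(Mul(Pow(Add(5, Add(-4, 2)), 2), -210), 74) = Mul(Mul(Pow(Add(5, -2), 2), -210), 74) = Mul(Mul(Pow(3, 2), -210), 74) = Mul(Mul(9, -210), 74) = Mul(-1890, 74) = -139860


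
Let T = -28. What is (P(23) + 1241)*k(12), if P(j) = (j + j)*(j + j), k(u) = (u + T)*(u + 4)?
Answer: -859392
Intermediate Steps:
k(u) = (-28 + u)*(4 + u) (k(u) = (u - 28)*(u + 4) = (-28 + u)*(4 + u))
P(j) = 4*j**2 (P(j) = (2*j)*(2*j) = 4*j**2)
(P(23) + 1241)*k(12) = (4*23**2 + 1241)*(-112 + 12**2 - 24*12) = (4*529 + 1241)*(-112 + 144 - 288) = (2116 + 1241)*(-256) = 3357*(-256) = -859392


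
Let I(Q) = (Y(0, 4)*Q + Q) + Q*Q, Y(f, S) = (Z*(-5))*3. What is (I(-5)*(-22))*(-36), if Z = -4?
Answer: -221760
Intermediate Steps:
Y(f, S) = 60 (Y(f, S) = -4*(-5)*3 = 20*3 = 60)
I(Q) = Q² + 61*Q (I(Q) = (60*Q + Q) + Q*Q = 61*Q + Q² = Q² + 61*Q)
(I(-5)*(-22))*(-36) = (-5*(61 - 5)*(-22))*(-36) = (-5*56*(-22))*(-36) = -280*(-22)*(-36) = 6160*(-36) = -221760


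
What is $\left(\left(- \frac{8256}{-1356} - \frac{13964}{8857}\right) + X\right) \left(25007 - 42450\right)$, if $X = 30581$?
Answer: $- \frac{533951759982115}{1000841} \approx -5.335 \cdot 10^{8}$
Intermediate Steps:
$\left(\left(- \frac{8256}{-1356} - \frac{13964}{8857}\right) + X\right) \left(25007 - 42450\right) = \left(\left(- \frac{8256}{-1356} - \frac{13964}{8857}\right) + 30581\right) \left(25007 - 42450\right) = \left(\left(\left(-8256\right) \left(- \frac{1}{1356}\right) - \frac{13964}{8857}\right) + 30581\right) \left(-17443\right) = \left(\left(\frac{688}{113} - \frac{13964}{8857}\right) + 30581\right) \left(-17443\right) = \left(\frac{4515684}{1000841} + 30581\right) \left(-17443\right) = \frac{30611234305}{1000841} \left(-17443\right) = - \frac{533951759982115}{1000841}$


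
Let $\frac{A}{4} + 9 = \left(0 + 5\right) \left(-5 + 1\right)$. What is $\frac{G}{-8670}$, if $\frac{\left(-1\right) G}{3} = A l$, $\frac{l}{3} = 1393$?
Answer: $- \frac{242382}{1445} \approx -167.74$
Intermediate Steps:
$l = 4179$ ($l = 3 \cdot 1393 = 4179$)
$A = -116$ ($A = -36 + 4 \left(0 + 5\right) \left(-5 + 1\right) = -36 + 4 \cdot 5 \left(-4\right) = -36 + 4 \left(-20\right) = -36 - 80 = -116$)
$G = 1454292$ ($G = - 3 \left(\left(-116\right) 4179\right) = \left(-3\right) \left(-484764\right) = 1454292$)
$\frac{G}{-8670} = \frac{1454292}{-8670} = 1454292 \left(- \frac{1}{8670}\right) = - \frac{242382}{1445}$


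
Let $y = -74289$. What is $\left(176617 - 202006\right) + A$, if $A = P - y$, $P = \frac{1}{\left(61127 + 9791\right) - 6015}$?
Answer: $\frac{3173756701}{64903} \approx 48900.0$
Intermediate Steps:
$P = \frac{1}{64903}$ ($P = \frac{1}{70918 - 6015} = \frac{1}{64903} \approx 1.5408 \cdot 10^{-5}$)
$A = \frac{4821578968}{64903}$ ($A = \frac{1}{64903} - -74289 = \frac{1}{64903} + 74289 = \frac{4821578968}{64903} \approx 74289.0$)
$\left(176617 - 202006\right) + A = \left(176617 - 202006\right) + \frac{4821578968}{64903} = -25389 + \frac{4821578968}{64903} = \frac{3173756701}{64903}$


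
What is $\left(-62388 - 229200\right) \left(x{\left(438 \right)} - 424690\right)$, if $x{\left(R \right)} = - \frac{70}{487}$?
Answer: $\frac{60307425670800}{487} \approx 1.2383 \cdot 10^{11}$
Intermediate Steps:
$x{\left(R \right)} = - \frac{70}{487}$
$\left(-62388 - 229200\right) \left(x{\left(438 \right)} - 424690\right) = \left(-62388 - 229200\right) \left(- \frac{70}{487} - 424690\right) = \left(-291588\right) \left(- \frac{206824100}{487}\right) = \frac{60307425670800}{487}$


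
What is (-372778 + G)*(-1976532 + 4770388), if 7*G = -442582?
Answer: -1218132391424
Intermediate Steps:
G = -63226 (G = (1/7)*(-442582) = -63226)
(-372778 + G)*(-1976532 + 4770388) = (-372778 - 63226)*(-1976532 + 4770388) = -436004*2793856 = -1218132391424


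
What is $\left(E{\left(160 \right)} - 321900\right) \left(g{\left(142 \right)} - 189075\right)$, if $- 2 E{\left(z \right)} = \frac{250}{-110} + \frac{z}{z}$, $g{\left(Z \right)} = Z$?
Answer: $\frac{668991537169}{11} \approx 6.0817 \cdot 10^{10}$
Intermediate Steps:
$E{\left(z \right)} = \frac{7}{11}$ ($E{\left(z \right)} = - \frac{\frac{250}{-110} + \frac{z}{z}}{2} = - \frac{250 \left(- \frac{1}{110}\right) + 1}{2} = - \frac{- \frac{25}{11} + 1}{2} = \left(- \frac{1}{2}\right) \left(- \frac{14}{11}\right) = \frac{7}{11}$)
$\left(E{\left(160 \right)} - 321900\right) \left(g{\left(142 \right)} - 189075\right) = \left(\frac{7}{11} - 321900\right) \left(142 - 189075\right) = \left(- \frac{3540893}{11}\right) \left(-188933\right) = \frac{668991537169}{11}$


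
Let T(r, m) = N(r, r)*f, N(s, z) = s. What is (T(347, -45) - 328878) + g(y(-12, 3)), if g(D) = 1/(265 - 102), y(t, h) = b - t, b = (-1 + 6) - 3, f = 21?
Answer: -52419332/163 ≈ -3.2159e+5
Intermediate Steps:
b = 2 (b = 5 - 3 = 2)
y(t, h) = 2 - t
g(D) = 1/163
T(r, m) = 21*r (T(r, m) = r*21 = 21*r)
(T(347, -45) - 328878) + g(y(-12, 3)) = (21*347 - 328878) + 1/163 = (7287 - 328878) + 1/163 = -321591 + 1/163 = -52419332/163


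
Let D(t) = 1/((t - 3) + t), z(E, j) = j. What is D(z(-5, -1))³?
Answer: -1/125 ≈ -0.0080000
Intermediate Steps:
D(t) = 1/(-3 + 2*t) (D(t) = 1/((-3 + t) + t) = 1/(-3 + 2*t))
D(z(-5, -1))³ = (1/(-3 + 2*(-1)))³ = (1/(-3 - 2))³ = (1/(-5))³ = (-⅕)³ = -1/125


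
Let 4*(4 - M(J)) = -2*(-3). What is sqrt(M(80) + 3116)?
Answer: 9*sqrt(154)/2 ≈ 55.844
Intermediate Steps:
M(J) = 5/2 (M(J) = 4 - (-1)*(-3)/2 = 4 - 1/4*6 = 4 - 3/2 = 5/2)
sqrt(M(80) + 3116) = sqrt(5/2 + 3116) = sqrt(6237/2) = 9*sqrt(154)/2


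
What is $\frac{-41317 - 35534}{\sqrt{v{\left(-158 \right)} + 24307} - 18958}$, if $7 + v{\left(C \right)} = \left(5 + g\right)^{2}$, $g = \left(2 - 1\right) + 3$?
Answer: $\frac{1456941258}{359381383} + \frac{691659 \sqrt{301}}{359381383} \approx 4.0874$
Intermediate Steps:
$g = 4$ ($g = 1 + 3 = 4$)
$v{\left(C \right)} = 74$ ($v{\left(C \right)} = -7 + \left(5 + 4\right)^{2} = -7 + 9^{2} = -7 + 81 = 74$)
$\frac{-41317 - 35534}{\sqrt{v{\left(-158 \right)} + 24307} - 18958} = \frac{-41317 - 35534}{\sqrt{74 + 24307} - 18958} = - \frac{76851}{\sqrt{24381} - 18958} = - \frac{76851}{9 \sqrt{301} - 18958} = - \frac{76851}{-18958 + 9 \sqrt{301}}$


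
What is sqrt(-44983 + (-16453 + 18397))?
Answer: I*sqrt(43039) ≈ 207.46*I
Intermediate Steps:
sqrt(-44983 + (-16453 + 18397)) = sqrt(-44983 + 1944) = sqrt(-43039) = I*sqrt(43039)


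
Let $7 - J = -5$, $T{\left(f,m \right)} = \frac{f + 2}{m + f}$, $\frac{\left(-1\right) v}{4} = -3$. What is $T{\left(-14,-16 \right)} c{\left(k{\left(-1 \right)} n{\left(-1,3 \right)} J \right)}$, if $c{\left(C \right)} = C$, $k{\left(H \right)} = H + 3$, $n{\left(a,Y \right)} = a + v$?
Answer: $\frac{528}{5} \approx 105.6$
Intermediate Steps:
$v = 12$ ($v = \left(-4\right) \left(-3\right) = 12$)
$T{\left(f,m \right)} = \frac{2 + f}{f + m}$
$n{\left(a,Y \right)} = 12 + a$ ($n{\left(a,Y \right)} = a + 12 = 12 + a$)
$k{\left(H \right)} = 3 + H$
$J = 12$ ($J = 7 - -5 = 7 + 5 = 12$)
$T{\left(-14,-16 \right)} c{\left(k{\left(-1 \right)} n{\left(-1,3 \right)} J \right)} = \frac{2 - 14}{-14 - 16} \left(3 - 1\right) \left(12 - 1\right) 12 = \frac{1}{-30} \left(-12\right) 2 \cdot 11 \cdot 12 = \left(- \frac{1}{30}\right) \left(-12\right) 22 \cdot 12 = \frac{2}{5} \cdot 264 = \frac{528}{5}$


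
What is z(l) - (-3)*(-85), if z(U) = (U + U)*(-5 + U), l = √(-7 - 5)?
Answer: -279 - 20*I*√3 ≈ -279.0 - 34.641*I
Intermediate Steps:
l = 2*I*√3 (l = √(-12) = 2*I*√3 ≈ 3.4641*I)
z(U) = 2*U*(-5 + U) (z(U) = (2*U)*(-5 + U) = 2*U*(-5 + U))
z(l) - (-3)*(-85) = 2*(2*I*√3)*(-5 + 2*I*√3) - (-3)*(-85) = 4*I*√3*(-5 + 2*I*√3) - 1*255 = 4*I*√3*(-5 + 2*I*√3) - 255 = -255 + 4*I*√3*(-5 + 2*I*√3)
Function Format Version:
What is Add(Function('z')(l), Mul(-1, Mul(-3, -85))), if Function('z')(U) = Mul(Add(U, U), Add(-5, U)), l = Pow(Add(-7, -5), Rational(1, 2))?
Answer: Add(-279, Mul(-20, I, Pow(3, Rational(1, 2)))) ≈ Add(-279.00, Mul(-34.641, I))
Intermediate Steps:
l = Mul(2, I, Pow(3, Rational(1, 2))) (l = Pow(-12, Rational(1, 2)) = Mul(2, I, Pow(3, Rational(1, 2))) ≈ Mul(3.4641, I))
Function('z')(U) = Mul(2, U, Add(-5, U)) (Function('z')(U) = Mul(Mul(2, U), Add(-5, U)) = Mul(2, U, Add(-5, U)))
Add(Function('z')(l), Mul(-1, Mul(-3, -85))) = Add(Mul(2, Mul(2, I, Pow(3, Rational(1, 2))), Add(-5, Mul(2, I, Pow(3, Rational(1, 2))))), Mul(-1, Mul(-3, -85))) = Add(Mul(4, I, Pow(3, Rational(1, 2)), Add(-5, Mul(2, I, Pow(3, Rational(1, 2))))), Mul(-1, 255)) = Add(Mul(4, I, Pow(3, Rational(1, 2)), Add(-5, Mul(2, I, Pow(3, Rational(1, 2))))), -255) = Add(-255, Mul(4, I, Pow(3, Rational(1, 2)), Add(-5, Mul(2, I, Pow(3, Rational(1, 2))))))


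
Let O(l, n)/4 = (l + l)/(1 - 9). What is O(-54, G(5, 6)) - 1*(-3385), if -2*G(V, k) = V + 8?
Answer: 3439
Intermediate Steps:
G(V, k) = -4 - V/2 (G(V, k) = -(V + 8)/2 = -(8 + V)/2 = -4 - V/2)
O(l, n) = -l (O(l, n) = 4*((l + l)/(1 - 9)) = 4*((2*l)/(-8)) = 4*((2*l)*(-⅛)) = 4*(-l/4) = -l)
O(-54, G(5, 6)) - 1*(-3385) = -1*(-54) - 1*(-3385) = 54 + 3385 = 3439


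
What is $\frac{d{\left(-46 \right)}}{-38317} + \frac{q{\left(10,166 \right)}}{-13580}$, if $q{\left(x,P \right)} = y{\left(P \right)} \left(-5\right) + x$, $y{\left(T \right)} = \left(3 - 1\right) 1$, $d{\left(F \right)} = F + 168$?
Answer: $- \frac{122}{38317} \approx -0.003184$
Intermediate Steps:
$d{\left(F \right)} = 168 + F$
$y{\left(T \right)} = 2$ ($y{\left(T \right)} = 2 \cdot 1 = 2$)
$q{\left(x,P \right)} = -10 + x$ ($q{\left(x,P \right)} = 2 \left(-5\right) + x = -10 + x$)
$\frac{d{\left(-46 \right)}}{-38317} + \frac{q{\left(10,166 \right)}}{-13580} = \frac{168 - 46}{-38317} + \frac{-10 + 10}{-13580} = 122 \left(- \frac{1}{38317}\right) + 0 \left(- \frac{1}{13580}\right) = - \frac{122}{38317} + 0 = - \frac{122}{38317}$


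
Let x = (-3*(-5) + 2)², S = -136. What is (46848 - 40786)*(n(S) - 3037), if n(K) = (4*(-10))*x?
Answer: -88487014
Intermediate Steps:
x = 289 (x = (15 + 2)² = 17² = 289)
n(K) = -11560 (n(K) = (4*(-10))*289 = -40*289 = -11560)
(46848 - 40786)*(n(S) - 3037) = (46848 - 40786)*(-11560 - 3037) = 6062*(-14597) = -88487014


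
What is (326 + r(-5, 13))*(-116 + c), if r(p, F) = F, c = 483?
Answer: 124413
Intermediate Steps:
(326 + r(-5, 13))*(-116 + c) = (326 + 13)*(-116 + 483) = 339*367 = 124413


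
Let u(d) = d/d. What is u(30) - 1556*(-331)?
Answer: 515037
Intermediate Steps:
u(d) = 1
u(30) - 1556*(-331) = 1 - 1556*(-331) = 1 + 515036 = 515037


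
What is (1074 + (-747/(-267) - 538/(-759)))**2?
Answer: 5297895981502609/4563137601 ≈ 1.1610e+6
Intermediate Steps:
(1074 + (-747/(-267) - 538/(-759)))**2 = (1074 + (-747*(-1/267) - 538*(-1/759)))**2 = (1074 + (249/89 + 538/759))**2 = (1074 + 236873/67551)**2 = (72786647/67551)**2 = 5297895981502609/4563137601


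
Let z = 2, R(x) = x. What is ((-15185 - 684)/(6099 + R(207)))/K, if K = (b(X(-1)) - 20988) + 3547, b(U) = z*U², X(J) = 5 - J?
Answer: 15869/109528914 ≈ 0.00014488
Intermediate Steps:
b(U) = 2*U²
K = -17369 (K = (2*(5 - 1*(-1))² - 20988) + 3547 = (2*(5 + 1)² - 20988) + 3547 = (2*6² - 20988) + 3547 = (2*36 - 20988) + 3547 = (72 - 20988) + 3547 = -20916 + 3547 = -17369)
((-15185 - 684)/(6099 + R(207)))/K = ((-15185 - 684)/(6099 + 207))/(-17369) = -15869/6306*(-1/17369) = 15869/109528914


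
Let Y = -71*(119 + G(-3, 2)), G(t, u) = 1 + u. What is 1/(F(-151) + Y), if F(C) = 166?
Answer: -1/8496 ≈ -0.00011770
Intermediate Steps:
Y = -8662 (Y = -71*(119 + (1 + 2)) = -71*(119 + 3) = -71*122 = -8662)
1/(F(-151) + Y) = 1/(166 - 8662) = 1/(-8496) = -1/8496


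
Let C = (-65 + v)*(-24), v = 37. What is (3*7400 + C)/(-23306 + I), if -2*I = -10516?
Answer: -953/752 ≈ -1.2673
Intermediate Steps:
I = 5258 (I = -½*(-10516) = 5258)
C = 672 (C = (-65 + 37)*(-24) = -28*(-24) = 672)
(3*7400 + C)/(-23306 + I) = (3*7400 + 672)/(-23306 + 5258) = (22200 + 672)/(-18048) = 22872*(-1/18048) = -953/752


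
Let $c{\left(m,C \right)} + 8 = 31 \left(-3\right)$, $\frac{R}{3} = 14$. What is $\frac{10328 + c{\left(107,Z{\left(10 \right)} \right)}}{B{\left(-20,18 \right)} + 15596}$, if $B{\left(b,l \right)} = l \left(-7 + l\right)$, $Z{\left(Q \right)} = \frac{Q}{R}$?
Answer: $\frac{10227}{15794} \approx 0.64752$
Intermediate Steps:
$R = 42$ ($R = 3 \cdot 14 = 42$)
$Z{\left(Q \right)} = \frac{Q}{42}$
$c{\left(m,C \right)} = -101$ ($c{\left(m,C \right)} = -8 + 31 \left(-3\right) = -8 - 93 = -101$)
$\frac{10328 + c{\left(107,Z{\left(10 \right)} \right)}}{B{\left(-20,18 \right)} + 15596} = \frac{10328 - 101}{18 \left(-7 + 18\right) + 15596} = \frac{10227}{18 \cdot 11 + 15596} = \frac{10227}{198 + 15596} = \frac{10227}{15794}$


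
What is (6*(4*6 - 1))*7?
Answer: 966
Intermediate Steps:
(6*(4*6 - 1))*7 = (6*(24 - 1))*7 = (6*23)*7 = 138*7 = 966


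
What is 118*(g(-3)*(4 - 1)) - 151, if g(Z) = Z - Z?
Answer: -151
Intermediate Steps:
g(Z) = 0
118*(g(-3)*(4 - 1)) - 151 = 118*(0*(4 - 1)) - 151 = 118*(0*3) - 151 = 118*0 - 151 = 0 - 151 = -151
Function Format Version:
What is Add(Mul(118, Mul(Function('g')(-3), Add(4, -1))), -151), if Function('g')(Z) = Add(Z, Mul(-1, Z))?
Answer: -151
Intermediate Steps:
Function('g')(Z) = 0
Add(Mul(118, Mul(Function('g')(-3), Add(4, -1))), -151) = Add(Mul(118, Mul(0, Add(4, -1))), -151) = Add(Mul(118, Mul(0, 3)), -151) = Add(Mul(118, 0), -151) = Add(0, -151) = -151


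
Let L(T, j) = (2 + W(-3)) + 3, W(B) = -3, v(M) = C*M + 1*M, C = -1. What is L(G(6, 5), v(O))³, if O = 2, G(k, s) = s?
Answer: 8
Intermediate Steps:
v(M) = 0 (v(M) = -M + 1*M = -M + M = 0)
L(T, j) = 2 (L(T, j) = (2 - 3) + 3 = -1 + 3 = 2)
L(G(6, 5), v(O))³ = 2³ = 8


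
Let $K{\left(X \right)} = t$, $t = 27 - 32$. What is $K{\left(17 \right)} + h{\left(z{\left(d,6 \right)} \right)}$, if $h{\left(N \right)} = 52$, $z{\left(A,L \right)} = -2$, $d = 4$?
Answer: $47$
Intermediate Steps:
$t = -5$
$K{\left(X \right)} = -5$
$K{\left(17 \right)} + h{\left(z{\left(d,6 \right)} \right)} = -5 + 52 = 47$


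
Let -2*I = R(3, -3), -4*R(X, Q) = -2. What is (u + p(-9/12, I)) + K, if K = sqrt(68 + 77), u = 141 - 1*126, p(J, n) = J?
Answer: 57/4 + sqrt(145) ≈ 26.292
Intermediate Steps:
R(X, Q) = 1/2 (R(X, Q) = -1/4*(-2) = 1/2)
I = -1/4 (I = -1/2*1/2 = -1/4 ≈ -0.25000)
u = 15 (u = 141 - 126 = 15)
K = sqrt(145) ≈ 12.042
(u + p(-9/12, I)) + K = (15 - 9/12) + sqrt(145) = (15 - 9*1/12) + sqrt(145) = (15 - 3/4) + sqrt(145) = 57/4 + sqrt(145)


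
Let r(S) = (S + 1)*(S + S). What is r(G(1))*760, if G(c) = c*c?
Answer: 3040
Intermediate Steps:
G(c) = c**2
r(S) = 2*S*(1 + S) (r(S) = (1 + S)*(2*S) = 2*S*(1 + S))
r(G(1))*760 = (2*1**2*(1 + 1**2))*760 = (2*1*(1 + 1))*760 = (2*1*2)*760 = 4*760 = 3040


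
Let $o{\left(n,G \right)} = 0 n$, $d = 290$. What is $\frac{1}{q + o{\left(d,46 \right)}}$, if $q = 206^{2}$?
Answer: $\frac{1}{42436} \approx 2.3565 \cdot 10^{-5}$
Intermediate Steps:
$q = 42436$
$o{\left(n,G \right)} = 0$
$\frac{1}{q + o{\left(d,46 \right)}} = \frac{1}{42436 + 0} = \frac{1}{42436}$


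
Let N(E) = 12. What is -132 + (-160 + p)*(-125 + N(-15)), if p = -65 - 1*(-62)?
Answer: 18287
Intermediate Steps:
p = -3 (p = -65 + 62 = -3)
-132 + (-160 + p)*(-125 + N(-15)) = -132 + (-160 - 3)*(-125 + 12) = -132 - 163*(-113) = -132 + 18419 = 18287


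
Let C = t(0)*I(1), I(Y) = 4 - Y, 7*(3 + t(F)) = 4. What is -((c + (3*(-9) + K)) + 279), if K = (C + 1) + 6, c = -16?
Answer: -1650/7 ≈ -235.71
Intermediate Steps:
t(F) = -17/7 (t(F) = -3 + (1/7)*4 = -3 + 4/7 = -17/7)
C = -51/7 (C = -17*(4 - 1*1)/7 = -17*(4 - 1)/7 = -17/7*3 = -51/7 ≈ -7.2857)
K = -2/7 (K = (-51/7 + 1) + 6 = -44/7 + 6 = -2/7 ≈ -0.28571)
-((c + (3*(-9) + K)) + 279) = -((-16 + (3*(-9) - 2/7)) + 279) = -((-16 + (-27 - 2/7)) + 279) = -((-16 - 191/7) + 279) = -(-303/7 + 279) = -1*1650/7 = -1650/7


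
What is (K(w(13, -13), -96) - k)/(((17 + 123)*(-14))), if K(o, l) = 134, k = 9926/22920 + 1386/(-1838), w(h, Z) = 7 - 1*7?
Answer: -1414633943/20642210400 ≈ -0.068531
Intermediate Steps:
w(h, Z) = 0 (w(h, Z) = 7 - 7 = 0)
k = -3380783/10531740 (k = 9926*(1/22920) + 1386*(-1/1838) = 4963/11460 - 693/919 = -3380783/10531740 ≈ -0.32101)
(K(w(13, -13), -96) - k)/(((17 + 123)*(-14))) = (134 - 1*(-3380783/10531740))/(((17 + 123)*(-14))) = (134 + 3380783/10531740)/((140*(-14))) = (1414633943/10531740)/(-1960) = (1414633943/10531740)*(-1/1960) = -1414633943/20642210400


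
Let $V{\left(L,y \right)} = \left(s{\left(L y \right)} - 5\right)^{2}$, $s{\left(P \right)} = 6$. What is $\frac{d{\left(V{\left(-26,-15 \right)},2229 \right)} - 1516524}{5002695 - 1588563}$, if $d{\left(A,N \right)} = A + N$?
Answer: $- \frac{757147}{1707066} \approx -0.44354$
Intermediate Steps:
$V{\left(L,y \right)} = 1$ ($V{\left(L,y \right)} = \left(6 - 5\right)^{2} = 1^{2} = 1$)
$\frac{d{\left(V{\left(-26,-15 \right)},2229 \right)} - 1516524}{5002695 - 1588563} = \frac{\left(1 + 2229\right) - 1516524}{5002695 - 1588563} = \frac{2230 - 1516524}{3414132} = \left(-1514294\right) \frac{1}{3414132} = - \frac{757147}{1707066}$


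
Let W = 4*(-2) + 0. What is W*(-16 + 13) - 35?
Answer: -11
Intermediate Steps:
W = -8 (W = -8 + 0 = -8)
W*(-16 + 13) - 35 = -8*(-16 + 13) - 35 = -8*(-3) - 35 = 24 - 35 = -11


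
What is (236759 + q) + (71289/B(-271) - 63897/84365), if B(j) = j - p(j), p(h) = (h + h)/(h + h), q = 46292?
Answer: 6489218874811/22947280 ≈ 2.8279e+5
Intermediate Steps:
p(h) = 1 (p(h) = (2*h)/((2*h)) = (2*h)*(1/(2*h)) = 1)
B(j) = -1 + j (B(j) = j - 1*1 = j - 1 = -1 + j)
(236759 + q) + (71289/B(-271) - 63897/84365) = (236759 + 46292) + (71289/(-1 - 271) - 63897/84365) = 283051 + (71289/(-272) - 63897*1/84365) = 283051 + (71289*(-1/272) - 63897/84365) = 283051 + (-71289/272 - 63897/84365) = 283051 - 6031676469/22947280 = 6489218874811/22947280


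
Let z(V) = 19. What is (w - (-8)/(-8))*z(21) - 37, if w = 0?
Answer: -56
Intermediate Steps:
(w - (-8)/(-8))*z(21) - 37 = (0 - (-8)/(-8))*19 - 37 = (0 - (-8)*(-1)/8)*19 - 37 = (0 - 1*1)*19 - 37 = (0 - 1)*19 - 37 = -1*19 - 37 = -19 - 37 = -56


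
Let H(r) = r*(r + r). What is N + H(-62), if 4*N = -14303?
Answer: 16449/4 ≈ 4112.3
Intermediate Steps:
N = -14303/4 (N = (1/4)*(-14303) = -14303/4 ≈ -3575.8)
H(r) = 2*r**2 (H(r) = r*(2*r) = 2*r**2)
N + H(-62) = -14303/4 + 2*(-62)**2 = -14303/4 + 2*3844 = -14303/4 + 7688 = 16449/4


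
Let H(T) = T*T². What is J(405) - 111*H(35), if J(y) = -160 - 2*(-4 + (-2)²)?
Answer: -4759285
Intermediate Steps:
H(T) = T³
J(y) = -160 (J(y) = -160 - 2*(-4 + 4) = -160 - 2*0 = -160 - 1*0 = -160 + 0 = -160)
J(405) - 111*H(35) = -160 - 111*35³ = -160 - 111*42875 = -160 - 1*4759125 = -160 - 4759125 = -4759285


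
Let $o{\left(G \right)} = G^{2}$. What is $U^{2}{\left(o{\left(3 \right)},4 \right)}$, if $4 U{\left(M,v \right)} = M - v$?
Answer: $\frac{25}{16} \approx 1.5625$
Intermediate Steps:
$U{\left(M,v \right)} = - \frac{v}{4} + \frac{M}{4}$ ($U{\left(M,v \right)} = \frac{M - v}{4} = - \frac{v}{4} + \frac{M}{4}$)
$U^{2}{\left(o{\left(3 \right)},4 \right)} = \left(\left(- \frac{1}{4}\right) 4 + \frac{3^{2}}{4}\right)^{2} = \left(-1 + \frac{1}{4} \cdot 9\right)^{2} = \left(-1 + \frac{9}{4}\right)^{2} = \left(\frac{5}{4}\right)^{2} = \frac{25}{16}$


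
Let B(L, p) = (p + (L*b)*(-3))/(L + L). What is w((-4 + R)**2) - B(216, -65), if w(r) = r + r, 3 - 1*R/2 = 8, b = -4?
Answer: 166817/432 ≈ 386.15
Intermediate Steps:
R = -10 (R = 6 - 2*8 = 6 - 16 = -10)
B(L, p) = (p + 12*L)/(2*L) (B(L, p) = (p + (L*(-4))*(-3))/(L + L) = (p - 4*L*(-3))/((2*L)) = (p + 12*L)*(1/(2*L)) = (p + 12*L)/(2*L))
w(r) = 2*r
w((-4 + R)**2) - B(216, -65) = 2*(-4 - 10)**2 - (6 + (1/2)*(-65)/216) = 2*(-14)**2 - (6 + (1/2)*(-65)*(1/216)) = 2*196 - (6 - 65/432) = 392 - 1*2527/432 = 392 - 2527/432 = 166817/432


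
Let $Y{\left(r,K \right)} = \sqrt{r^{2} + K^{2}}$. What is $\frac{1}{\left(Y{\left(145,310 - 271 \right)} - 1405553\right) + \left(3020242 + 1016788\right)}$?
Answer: $\frac{2631477}{6924671178983} - \frac{\sqrt{22546}}{6924671178983} \approx 3.7999 \cdot 10^{-7}$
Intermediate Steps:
$Y{\left(r,K \right)} = \sqrt{K^{2} + r^{2}}$
$\frac{1}{\left(Y{\left(145,310 - 271 \right)} - 1405553\right) + \left(3020242 + 1016788\right)} = \frac{1}{\left(\sqrt{\left(310 - 271\right)^{2} + 145^{2}} - 1405553\right) + \left(3020242 + 1016788\right)} = \frac{1}{\left(\sqrt{\left(310 - 271\right)^{2} + 21025} - 1405553\right) + 4037030} = \frac{1}{\left(\sqrt{39^{2} + 21025} - 1405553\right) + 4037030} = \frac{1}{\left(\sqrt{1521 + 21025} - 1405553\right) + 4037030} = \frac{1}{\left(\sqrt{22546} - 1405553\right) + 4037030} = \frac{1}{\left(-1405553 + \sqrt{22546}\right) + 4037030} = \frac{1}{2631477 + \sqrt{22546}}$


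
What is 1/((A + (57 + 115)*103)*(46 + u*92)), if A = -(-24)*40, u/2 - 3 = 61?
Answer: 1/220787672 ≈ 4.5292e-9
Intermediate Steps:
u = 128 (u = 6 + 2*61 = 6 + 122 = 128)
A = 960 (A = -12*(-2)*40 = 24*40 = 960)
1/((A + (57 + 115)*103)*(46 + u*92)) = 1/((960 + (57 + 115)*103)*(46 + 128*92)) = 1/((960 + 172*103)*(46 + 11776)) = 1/((960 + 17716)*11822) = (1/11822)/18676 = (1/18676)*(1/11822) = 1/220787672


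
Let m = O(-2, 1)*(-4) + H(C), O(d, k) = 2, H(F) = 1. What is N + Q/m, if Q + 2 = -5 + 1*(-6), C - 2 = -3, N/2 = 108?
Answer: 1525/7 ≈ 217.86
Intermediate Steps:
N = 216 (N = 2*108 = 216)
C = -1 (C = 2 - 3 = -1)
m = -7 (m = 2*(-4) + 1 = -8 + 1 = -7)
Q = -13 (Q = -2 + (-5 + 1*(-6)) = -2 + (-5 - 6) = -2 - 11 = -13)
N + Q/m = 216 - 13/(-7) = 216 - 13*(-⅐) = 216 + 13/7 = 1525/7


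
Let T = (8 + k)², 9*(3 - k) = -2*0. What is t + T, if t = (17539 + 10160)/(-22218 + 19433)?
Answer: 309286/2785 ≈ 111.05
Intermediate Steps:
k = 3 (k = 3 - (-2)*0/9 = 3 - ⅑*0 = 3 + 0 = 3)
T = 121 (T = (8 + 3)² = 11² = 121)
t = -27699/2785 (t = 27699/(-2785) = 27699*(-1/2785) = -27699/2785 ≈ -9.9458)
t + T = -27699/2785 + 121 = 309286/2785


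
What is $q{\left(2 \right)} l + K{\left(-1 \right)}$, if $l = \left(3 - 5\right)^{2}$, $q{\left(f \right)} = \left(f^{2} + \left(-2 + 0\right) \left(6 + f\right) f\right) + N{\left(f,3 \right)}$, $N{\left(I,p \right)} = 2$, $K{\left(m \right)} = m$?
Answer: $-105$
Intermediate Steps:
$q{\left(f \right)} = 2 + f^{2} + f \left(-12 - 2 f\right)$ ($q{\left(f \right)} = \left(f^{2} + \left(-2 + 0\right) \left(6 + f\right) f\right) + 2 = \left(f^{2} + - 2 \left(6 + f\right) f\right) + 2 = \left(f^{2} + \left(-12 - 2 f\right) f\right) + 2 = \left(f^{2} + f \left(-12 - 2 f\right)\right) + 2 = 2 + f^{2} + f \left(-12 - 2 f\right)$)
$l = 4$ ($l = \left(-2\right)^{2} = 4$)
$q{\left(2 \right)} l + K{\left(-1 \right)} = \left(2 - 2^{2} - 24\right) 4 - 1 = \left(2 - 4 - 24\right) 4 - 1 = \left(-26\right) 4 - 1 = -104 - 1 = -105$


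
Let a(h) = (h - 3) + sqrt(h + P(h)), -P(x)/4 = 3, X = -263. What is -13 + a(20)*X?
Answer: -4484 - 526*sqrt(2) ≈ -5227.9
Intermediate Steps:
P(x) = -12 (P(x) = -4*3 = -12)
a(h) = -3 + h + sqrt(-12 + h) (a(h) = (h - 3) + sqrt(h - 12) = (-3 + h) + sqrt(-12 + h) = -3 + h + sqrt(-12 + h))
-13 + a(20)*X = -13 + (-3 + 20 + sqrt(-12 + 20))*(-263) = -13 + (-3 + 20 + sqrt(8))*(-263) = -13 + (-3 + 20 + 2*sqrt(2))*(-263) = -13 + (17 + 2*sqrt(2))*(-263) = -13 + (-4471 - 526*sqrt(2)) = -4484 - 526*sqrt(2)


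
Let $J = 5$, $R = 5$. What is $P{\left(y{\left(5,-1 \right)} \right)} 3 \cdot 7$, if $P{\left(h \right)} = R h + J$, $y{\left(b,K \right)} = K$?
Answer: $0$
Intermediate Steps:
$P{\left(h \right)} = 5 + 5 h$ ($P{\left(h \right)} = 5 h + 5 = 5 + 5 h$)
$P{\left(y{\left(5,-1 \right)} \right)} 3 \cdot 7 = \left(5 + 5 \left(-1\right)\right) 3 \cdot 7 = \left(5 - 5\right) 3 \cdot 7 = 0 \cdot 3 \cdot 7 = 0 \cdot 7 = 0$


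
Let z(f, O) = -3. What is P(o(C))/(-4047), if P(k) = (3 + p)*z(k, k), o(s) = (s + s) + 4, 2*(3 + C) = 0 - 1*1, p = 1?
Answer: 4/1349 ≈ 0.0029652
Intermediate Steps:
C = -7/2 (C = -3 + (0 - 1*1)/2 = -3 + (0 - 1)/2 = -3 + (½)*(-1) = -3 - ½ = -7/2 ≈ -3.5000)
o(s) = 4 + 2*s (o(s) = 2*s + 4 = 4 + 2*s)
P(k) = -12 (P(k) = (3 + 1)*(-3) = 4*(-3) = -12)
P(o(C))/(-4047) = -12/(-4047) = -12*(-1/4047) = 4/1349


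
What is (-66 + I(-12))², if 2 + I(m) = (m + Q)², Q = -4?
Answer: 35344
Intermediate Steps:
I(m) = -2 + (-4 + m)² (I(m) = -2 + (m - 4)² = -2 + (-4 + m)²)
(-66 + I(-12))² = (-66 + (-2 + (-4 - 12)²))² = (-66 + (-2 + (-16)²))² = (-66 + (-2 + 256))² = (-66 + 254)² = 188² = 35344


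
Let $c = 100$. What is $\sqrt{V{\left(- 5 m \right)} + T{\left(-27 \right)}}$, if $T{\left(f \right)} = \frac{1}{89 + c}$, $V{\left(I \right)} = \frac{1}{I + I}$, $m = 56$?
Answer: $\frac{\sqrt{5565}}{1260} \approx 0.059205$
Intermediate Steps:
$V{\left(I \right)} = \frac{1}{2 I}$
$T{\left(f \right)} = \frac{1}{189}$ ($T{\left(f \right)} = \frac{1}{89 + 100} = \frac{1}{189}$)
$\sqrt{V{\left(- 5 m \right)} + T{\left(-27 \right)}} = \sqrt{\frac{1}{2 \left(\left(-5\right) 56\right)} + \frac{1}{189}} = \sqrt{\frac{1}{2 \left(-280\right)} + \frac{1}{189}} = \sqrt{\frac{1}{2} \left(- \frac{1}{280}\right) + \frac{1}{189}} = \sqrt{- \frac{1}{560} + \frac{1}{189}} = \sqrt{\frac{53}{15120}} = \frac{\sqrt{5565}}{1260}$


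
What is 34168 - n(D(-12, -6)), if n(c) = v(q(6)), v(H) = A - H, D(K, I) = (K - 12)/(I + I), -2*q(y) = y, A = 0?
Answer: 34165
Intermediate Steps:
q(y) = -y/2
D(K, I) = (-12 + K)/(2*I) (D(K, I) = (-12 + K)/((2*I)) = (-12 + K)*(1/(2*I)) = (-12 + K)/(2*I))
v(H) = -H (v(H) = 0 - H = -H)
n(c) = 3 (n(c) = -(-1)*6/2 = -1*(-3) = 3)
34168 - n(D(-12, -6)) = 34168 - 1*3 = 34168 - 3 = 34165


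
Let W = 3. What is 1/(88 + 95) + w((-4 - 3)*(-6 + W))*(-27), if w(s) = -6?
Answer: 29647/183 ≈ 162.01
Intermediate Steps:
1/(88 + 95) + w((-4 - 3)*(-6 + W))*(-27) = 1/(88 + 95) - 6*(-27) = 1/183 + 162 = 29647/183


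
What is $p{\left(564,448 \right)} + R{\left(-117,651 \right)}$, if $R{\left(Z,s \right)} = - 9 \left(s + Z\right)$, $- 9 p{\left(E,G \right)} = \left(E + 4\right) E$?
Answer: $- \frac{121202}{3} \approx -40401.0$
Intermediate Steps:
$p{\left(E,G \right)} = - \frac{E \left(4 + E\right)}{9}$ ($p{\left(E,G \right)} = - \frac{\left(E + 4\right) E}{9} = - \frac{\left(4 + E\right) E}{9} = - \frac{E \left(4 + E\right)}{9}$)
$R{\left(Z,s \right)} = - 9 Z - 9 s$ ($R{\left(Z,s \right)} = - 9 \left(Z + s\right) = - 9 Z - 9 s$)
$p{\left(564,448 \right)} + R{\left(-117,651 \right)} = \left(- \frac{1}{9}\right) 564 \left(4 + 564\right) - 4806 = \left(- \frac{1}{9}\right) 564 \cdot 568 + \left(1053 - 5859\right) = - \frac{106784}{3} - 4806 = - \frac{121202}{3}$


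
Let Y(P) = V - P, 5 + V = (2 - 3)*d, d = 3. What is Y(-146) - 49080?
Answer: -48942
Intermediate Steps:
V = -8 (V = -5 + (2 - 3)*3 = -5 - 1*3 = -5 - 3 = -8)
Y(P) = -8 - P
Y(-146) - 49080 = (-8 - 1*(-146)) - 49080 = (-8 + 146) - 49080 = 138 - 49080 = -48942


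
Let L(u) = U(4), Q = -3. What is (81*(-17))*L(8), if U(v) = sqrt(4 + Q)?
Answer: -1377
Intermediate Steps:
U(v) = 1 (U(v) = sqrt(4 - 3) = sqrt(1) = 1)
L(u) = 1
(81*(-17))*L(8) = (81*(-17))*1 = -1377*1 = -1377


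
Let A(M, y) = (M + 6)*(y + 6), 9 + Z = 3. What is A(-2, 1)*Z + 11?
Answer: -157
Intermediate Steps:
Z = -6 (Z = -9 + 3 = -6)
A(M, y) = (6 + M)*(6 + y)
A(-2, 1)*Z + 11 = (36 + 6*(-2) + 6*1 - 2*1)*(-6) + 11 = (36 - 12 + 6 - 2)*(-6) + 11 = 28*(-6) + 11 = -168 + 11 = -157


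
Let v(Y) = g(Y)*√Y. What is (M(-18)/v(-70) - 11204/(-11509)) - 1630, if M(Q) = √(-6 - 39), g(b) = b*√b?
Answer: -18748466/11509 + 3*I*√5/4900 ≈ -1629.0 + 0.001369*I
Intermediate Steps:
g(b) = b^(3/2)
M(Q) = 3*I*√5 (M(Q) = √(-45) = 3*I*√5)
v(Y) = Y² (v(Y) = Y^(3/2)*√Y = Y²)
(M(-18)/v(-70) - 11204/(-11509)) - 1630 = ((3*I*√5)/((-70)²) - 11204/(-11509)) - 1630 = ((3*I*√5)/4900 - 11204*(-1/11509)) - 1630 = ((3*I*√5)*(1/4900) + 11204/11509) - 1630 = (3*I*√5/4900 + 11204/11509) - 1630 = (11204/11509 + 3*I*√5/4900) - 1630 = -18748466/11509 + 3*I*√5/4900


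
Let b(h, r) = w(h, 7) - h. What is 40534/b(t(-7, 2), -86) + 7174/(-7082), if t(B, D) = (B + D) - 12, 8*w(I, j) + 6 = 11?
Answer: 1147741385/499281 ≈ 2298.8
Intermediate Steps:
w(I, j) = 5/8 (w(I, j) = -¾ + (⅛)*11 = -¾ + 11/8 = 5/8)
t(B, D) = -12 + B + D
b(h, r) = 5/8 - h
40534/b(t(-7, 2), -86) + 7174/(-7082) = 40534/(5/8 - (-12 - 7 + 2)) + 7174/(-7082) = 40534/(5/8 - 1*(-17)) + 7174*(-1/7082) = 40534/(5/8 + 17) - 3587/3541 = 40534/(141/8) - 3587/3541 = 40534*(8/141) - 3587/3541 = 324272/141 - 3587/3541 = 1147741385/499281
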